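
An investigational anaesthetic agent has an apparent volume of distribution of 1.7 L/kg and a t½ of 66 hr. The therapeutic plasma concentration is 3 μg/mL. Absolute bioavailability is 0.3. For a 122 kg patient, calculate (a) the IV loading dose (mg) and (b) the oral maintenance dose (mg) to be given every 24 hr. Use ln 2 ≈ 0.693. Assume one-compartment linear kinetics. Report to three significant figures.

Vd = 1.7 L/kg × 122 kg = 207.4 L
LD = Vd × C = 207.4 × 3 = 622.2 mg
CL = 0.693 × Vd / t½ = 0.693 × 207.4 / 66 = 2.178 L/h
D = CL × Css × τ / F = 2.178 × 3 × 24 / 0.3 = 522.7 mg

(a) 622 mg; (b) 523 mg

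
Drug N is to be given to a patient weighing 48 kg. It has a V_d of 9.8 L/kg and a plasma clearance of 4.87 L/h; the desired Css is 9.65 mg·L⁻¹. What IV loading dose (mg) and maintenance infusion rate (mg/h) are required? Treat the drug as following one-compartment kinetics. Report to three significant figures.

(a) 4540 mg; (b) 47.0 mg/h

Total Vd = 9.8 × 48 = 470.4 L
LD = Vd · C_target = 470.4 × 9.65 = 4539 mg
Infusion rate = 4.870 L/h × 9.65 mg/L = 47.00 mg/h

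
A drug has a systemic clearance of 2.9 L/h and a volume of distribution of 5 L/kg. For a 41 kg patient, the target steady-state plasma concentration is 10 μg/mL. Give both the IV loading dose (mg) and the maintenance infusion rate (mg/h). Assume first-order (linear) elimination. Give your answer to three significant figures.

(a) 2050 mg; (b) 29.0 mg/h

Vd = 5 L/kg × 41 kg = 205.0 L
LD = Vd · C_target = 205.0 × 10 = 2050 mg
Maintenance infusion rate = CL × Css = 2.900 × 10 = 29.00 mg/h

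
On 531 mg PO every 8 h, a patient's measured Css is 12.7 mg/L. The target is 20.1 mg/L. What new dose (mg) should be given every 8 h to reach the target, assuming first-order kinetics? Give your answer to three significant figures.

840 mg

With linear kinetics, Css is proportional to dose rate (D/τ) at fixed clearance.
D₂ = D₁ × (Css,target / Css,current) = 531 × 20.1/12.7 = 840.4 mg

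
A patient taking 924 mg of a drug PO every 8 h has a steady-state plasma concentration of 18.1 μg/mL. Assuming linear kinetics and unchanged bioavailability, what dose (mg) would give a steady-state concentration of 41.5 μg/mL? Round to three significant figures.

With linear kinetics, Css is proportional to dose rate (D/τ) at fixed clearance.
D₂ = D₁ × (Css,target / Css,current) = 924 × 41.5/18.1 = 2119 mg

2120 mg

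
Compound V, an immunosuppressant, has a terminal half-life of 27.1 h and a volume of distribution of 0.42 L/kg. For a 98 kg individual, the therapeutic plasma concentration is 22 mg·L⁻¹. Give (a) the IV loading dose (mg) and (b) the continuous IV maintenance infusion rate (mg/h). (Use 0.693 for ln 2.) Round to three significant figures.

(a) 906 mg; (b) 23.2 mg/h

Vd = 0.42 L/kg × 98 kg = 41.16 L
LD = Vd × C = 41.16 × 22 = 905.5 mg
CL = 0.693 × Vd / t½ = 0.693 × 41.16 / 27.1 = 1.053 L/h
Infusion rate = CL × Css = 1.053 × 22 = 23.17 mg/h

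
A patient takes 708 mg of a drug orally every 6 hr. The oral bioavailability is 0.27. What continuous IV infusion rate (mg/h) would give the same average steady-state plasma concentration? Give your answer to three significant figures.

31.9 mg/h

Equivalent systemic input: infusion rate = F·D/τ.
Rate = 0.27 × 708 / 6 = 31.86 mg/h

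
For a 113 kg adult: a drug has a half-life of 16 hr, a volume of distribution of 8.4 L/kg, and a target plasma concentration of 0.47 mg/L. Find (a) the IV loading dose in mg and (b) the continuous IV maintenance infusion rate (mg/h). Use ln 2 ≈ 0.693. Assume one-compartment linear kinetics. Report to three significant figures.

Vd = 8.4 L/kg × 113 kg = 949.2 L
LD = Vd × C = 949.2 × 0.47 = 446.1 mg
CL = 0.693 × Vd / t½ = 0.693 × 949.2 / 16 = 41.11 L/h
Infusion rate = CL × Css = 41.11 × 0.47 = 19.32 mg/h

(a) 446 mg; (b) 19.3 mg/h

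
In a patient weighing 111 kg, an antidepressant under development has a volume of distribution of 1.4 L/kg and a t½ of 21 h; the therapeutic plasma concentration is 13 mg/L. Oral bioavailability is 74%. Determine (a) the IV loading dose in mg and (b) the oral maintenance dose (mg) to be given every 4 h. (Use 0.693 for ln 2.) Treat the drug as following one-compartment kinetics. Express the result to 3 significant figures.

(a) 2020 mg; (b) 360 mg

Vd = 1.4 L/kg × 111 kg = 155.4 L
LD = Vd × C = 155.4 × 13 = 2020 mg
CL = 0.693 × Vd / t½ = 0.693 × 155.4 / 21 = 5.128 L/h
D = CL × Css × τ / F = 5.128 × 13 × 4 / 0.74 = 360.3 mg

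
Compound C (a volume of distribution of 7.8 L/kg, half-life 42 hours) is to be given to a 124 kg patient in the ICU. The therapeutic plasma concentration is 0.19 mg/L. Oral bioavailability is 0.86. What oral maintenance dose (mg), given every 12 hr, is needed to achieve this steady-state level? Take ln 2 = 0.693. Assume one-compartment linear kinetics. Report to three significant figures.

Total Vd = 7.8 × 124 = 967.2 L
CL = ln 2 · Vd / t½ = 0.693 × 967.2 / 42 = 15.96 L/h
D = CL × Css × τ / F = 15.96 × 0.19 × 12 / 0.86 = 42.31 mg

42.3 mg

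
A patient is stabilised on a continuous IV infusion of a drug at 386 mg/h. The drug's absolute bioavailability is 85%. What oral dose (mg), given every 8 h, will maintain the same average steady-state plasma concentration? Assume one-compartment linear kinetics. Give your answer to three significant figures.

3630 mg

To maintain the same Css, the systemic dosing rate must be unchanged: F·D/τ = infusion rate.
D = rate × τ / F = 386 × 8 / 0.85 = 3633 mg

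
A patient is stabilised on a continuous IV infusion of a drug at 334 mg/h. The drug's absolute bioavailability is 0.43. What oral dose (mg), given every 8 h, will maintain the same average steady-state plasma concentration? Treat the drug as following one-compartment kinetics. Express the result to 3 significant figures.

To maintain the same Css, the systemic dosing rate must be unchanged: F·D/τ = infusion rate.
D = rate × τ / F = 334 × 8 / 0.43 = 6214 mg

6210 mg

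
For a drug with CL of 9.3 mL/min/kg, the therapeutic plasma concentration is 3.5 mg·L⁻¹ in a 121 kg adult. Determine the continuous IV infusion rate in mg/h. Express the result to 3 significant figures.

236 mg/h

CL = 9.3 mL/min/kg × 121 kg = 1125 mL/min = 1125 × 60/1000 = 67.50 L/h
Infusion rate = CL · Css = 67.50 L/h × 3.5 mg/L = 236.3 mg/h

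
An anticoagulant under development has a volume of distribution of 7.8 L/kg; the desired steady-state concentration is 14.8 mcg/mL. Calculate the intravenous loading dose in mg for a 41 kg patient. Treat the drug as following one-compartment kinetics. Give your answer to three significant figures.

4730 mg

Vd(total) = 41 kg × 7.8 L/kg = 319.8 L
The loading dose fills Vd to the target concentration.
LD = Vd × C = 319.8 × 14.80 = 4733 mg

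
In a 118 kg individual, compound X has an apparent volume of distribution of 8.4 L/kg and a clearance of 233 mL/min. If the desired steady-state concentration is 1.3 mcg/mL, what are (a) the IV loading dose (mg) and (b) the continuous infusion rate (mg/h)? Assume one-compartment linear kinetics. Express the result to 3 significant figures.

Vd = 8.4 L/kg × 118 kg = 991.2 L
Loading: fill Vd to C_target → 991.2 L × 1.3 mg/L = 1289 mg
Convert clearance: 233 mL/min × 60 min/h ÷ 1000 mL/L = 13.98 L/h
Infusion rate = 13.98 L/h × 1.3 mg/L = 18.17 mg/h

(a) 1290 mg; (b) 18.2 mg/h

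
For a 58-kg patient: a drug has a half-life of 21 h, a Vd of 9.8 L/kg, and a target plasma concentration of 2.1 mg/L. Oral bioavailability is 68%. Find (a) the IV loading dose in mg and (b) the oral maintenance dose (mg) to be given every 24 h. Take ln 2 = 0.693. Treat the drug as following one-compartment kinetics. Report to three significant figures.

(a) 1190 mg; (b) 1390 mg

Total Vd = 9.8 × 58 = 568.4 L
LD = Vd × C = 568.4 × 2.1 = 1194 mg
CL = 0.693 × Vd / t½ = 0.693 × 568.4 / 21 = 18.76 L/h
D = CL × Css × τ / F = 18.76 × 2.1 × 24 / 0.68 = 1390 mg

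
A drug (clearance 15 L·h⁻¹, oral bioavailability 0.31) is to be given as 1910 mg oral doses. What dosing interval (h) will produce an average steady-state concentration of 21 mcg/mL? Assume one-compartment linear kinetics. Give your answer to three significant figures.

1.88 h

F·D/τ = CL·Css → τ = F·D / (CL·Css).
τ = 0.31 × 1910 / (15 × 21) = 1.880 h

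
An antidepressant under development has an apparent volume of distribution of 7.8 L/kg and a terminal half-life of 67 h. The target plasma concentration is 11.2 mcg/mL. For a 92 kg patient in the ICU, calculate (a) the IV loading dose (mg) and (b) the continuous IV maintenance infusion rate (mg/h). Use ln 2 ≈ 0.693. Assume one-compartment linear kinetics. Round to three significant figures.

Vd = 7.8 L/kg × 92 kg = 717.6 L
LD = Vd × C = 717.6 × 11.2 = 8037 mg
CL = 0.693 × Vd / t½ = 0.693 × 717.6 / 67 = 7.422 L/h
Infusion rate = CL × Css = 7.422 × 11.2 = 83.13 mg/h

(a) 8040 mg; (b) 83.1 mg/h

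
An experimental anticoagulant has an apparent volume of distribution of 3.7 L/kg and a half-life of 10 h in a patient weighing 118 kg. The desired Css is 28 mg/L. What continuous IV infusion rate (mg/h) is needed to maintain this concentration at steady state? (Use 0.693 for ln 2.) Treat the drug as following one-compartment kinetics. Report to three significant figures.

Vd = 3.7 L/kg × 118 kg = 436.6 L
CL = ln 2 · Vd / t½ = 0.693 × 436.6 / 10 = 30.26 L/h
Infusion rate = CL × Css = 30.26 × 28 = 847.3 mg/h

847 mg/h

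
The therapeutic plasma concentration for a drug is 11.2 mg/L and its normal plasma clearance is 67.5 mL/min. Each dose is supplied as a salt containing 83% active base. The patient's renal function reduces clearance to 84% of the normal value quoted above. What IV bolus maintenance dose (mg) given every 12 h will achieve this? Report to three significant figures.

CL = 67.5 mL/min × 60/1000 = 4.050 L/h
Patient clearance = 0.84 × 4.050 = 3.402 L/h
D = CL × Css × τ / S = 3.402 × 11.2 × 12 / 0.83 = 550.9 mg

551 mg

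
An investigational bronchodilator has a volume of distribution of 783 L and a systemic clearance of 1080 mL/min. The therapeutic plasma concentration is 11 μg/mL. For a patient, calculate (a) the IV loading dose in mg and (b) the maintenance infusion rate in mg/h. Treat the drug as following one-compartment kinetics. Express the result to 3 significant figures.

(a) 8610 mg; (b) 713 mg/h

Loading dose = Vd × C = 783.0 × 11 = 8613 mg
Convert clearance: 1080 mL/min × 60 min/h ÷ 1000 mL/L = 64.80 L/h
Infusion rate = 64.80 L/h × 11 mg/L = 712.8 mg/h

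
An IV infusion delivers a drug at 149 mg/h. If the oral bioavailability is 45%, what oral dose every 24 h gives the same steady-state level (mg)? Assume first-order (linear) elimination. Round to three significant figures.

7950 mg

To maintain the same Css, the systemic dosing rate must be unchanged: F·D/τ = infusion rate.
D = rate × τ / F = 149 × 24 / 0.45 = 7947 mg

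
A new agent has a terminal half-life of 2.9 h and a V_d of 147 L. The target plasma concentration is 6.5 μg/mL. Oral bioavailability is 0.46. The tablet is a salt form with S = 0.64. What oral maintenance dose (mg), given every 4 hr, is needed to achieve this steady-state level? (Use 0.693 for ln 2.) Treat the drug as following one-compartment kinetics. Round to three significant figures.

CL = 0.693 × Vd / t½ = 0.693 × 147.0 / 2.9 = 35.13 L/h
D = CL × Css × τ / F / S = 35.13 × 6.5 × 4 / 0.46 / 0.64 = 3103 mg

3100 mg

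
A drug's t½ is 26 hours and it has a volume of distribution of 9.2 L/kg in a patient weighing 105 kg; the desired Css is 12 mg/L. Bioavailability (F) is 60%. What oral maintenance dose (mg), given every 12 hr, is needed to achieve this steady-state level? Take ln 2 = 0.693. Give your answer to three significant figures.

6180 mg

Vd(total) = 105 kg × 9.2 L/kg = 966.0 L
CL = ln 2 · Vd / t½ = 0.693 × 966.0 / 26 = 25.75 L/h
D = CL × Css × τ / F = 25.75 × 12 × 12 / 0.6 = 6180 mg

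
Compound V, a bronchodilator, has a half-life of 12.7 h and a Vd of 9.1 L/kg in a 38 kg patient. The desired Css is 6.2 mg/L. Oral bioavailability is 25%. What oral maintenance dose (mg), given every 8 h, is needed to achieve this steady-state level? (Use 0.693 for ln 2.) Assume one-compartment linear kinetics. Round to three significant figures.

3740 mg

Total Vd = 9.1 × 38 = 345.8 L
CL = ln 2 · Vd / t½ = 0.693 × 345.8 / 12.7 = 18.87 L/h
D = CL × Css × τ / F = 18.87 × 6.2 × 8 / 0.25 = 3744 mg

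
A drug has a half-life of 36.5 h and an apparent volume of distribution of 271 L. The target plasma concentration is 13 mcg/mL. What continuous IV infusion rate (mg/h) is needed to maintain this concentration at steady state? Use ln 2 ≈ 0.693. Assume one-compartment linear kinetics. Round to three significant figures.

66.9 mg/h

k = 0.693/36.5 = 0.01899 h⁻¹, so CL = k·Vd = 0.01899 × 271.0 = 5.146 L/h
Infusion rate = CL × Css = 5.146 × 13 = 66.90 mg/h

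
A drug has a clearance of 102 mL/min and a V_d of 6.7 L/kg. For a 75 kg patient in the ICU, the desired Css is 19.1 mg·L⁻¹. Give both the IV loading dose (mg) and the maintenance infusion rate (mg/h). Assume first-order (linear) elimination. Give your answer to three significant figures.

Vd = 6.7 L/kg × 75 kg = 502.5 L
Loading: fill Vd to C_target → 502.5 L × 19.1 mg/L = 9598 mg
CL = 102 mL/min = 102 × 0.06 = 6.120 L/h
Maintenance infusion rate = CL × Css = 6.120 × 19.1 = 116.9 mg/h

(a) 9600 mg; (b) 117 mg/h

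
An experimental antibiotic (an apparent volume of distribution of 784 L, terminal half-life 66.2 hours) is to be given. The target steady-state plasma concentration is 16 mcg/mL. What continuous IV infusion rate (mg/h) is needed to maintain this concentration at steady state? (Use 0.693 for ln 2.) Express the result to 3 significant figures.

CL = 0.693 × Vd / t½ = 0.693 × 784.0 / 66.2 = 8.207 L/h
Infusion rate = CL × Css = 8.207 × 16 = 131.3 mg/h

131 mg/h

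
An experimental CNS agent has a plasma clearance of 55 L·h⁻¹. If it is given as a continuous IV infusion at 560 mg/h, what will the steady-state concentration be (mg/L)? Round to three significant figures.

Css = rate / CL = 560 / 55.00 = 10.18 mg/L

10.2 mg/L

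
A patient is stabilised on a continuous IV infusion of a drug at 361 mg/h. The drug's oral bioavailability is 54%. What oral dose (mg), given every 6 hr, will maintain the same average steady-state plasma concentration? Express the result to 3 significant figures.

4010 mg

To maintain the same Css, the systemic dosing rate must be unchanged: F·D/τ = infusion rate.
D = rate × τ / F = 361 × 6 / 0.54 = 4011 mg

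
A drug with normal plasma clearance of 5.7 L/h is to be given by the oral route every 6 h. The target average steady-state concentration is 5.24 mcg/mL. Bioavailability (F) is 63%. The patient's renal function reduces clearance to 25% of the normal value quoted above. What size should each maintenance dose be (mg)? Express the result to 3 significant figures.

71.1 mg

Patient clearance = 0.25 × 5.700 = 1.425 L/h
D = CL × Css × τ / F = 1.425 × 5.24 × 6 / 0.63 = 71.11 mg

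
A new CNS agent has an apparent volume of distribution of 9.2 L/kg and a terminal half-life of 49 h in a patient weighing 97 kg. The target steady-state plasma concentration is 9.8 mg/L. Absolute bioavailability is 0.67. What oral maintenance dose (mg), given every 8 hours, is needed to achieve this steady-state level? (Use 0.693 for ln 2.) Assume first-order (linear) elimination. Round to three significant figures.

Total Vd = 9.2 × 97 = 892.4 L
CL = ln 2 · Vd / t½ = 0.693 × 892.4 / 49 = 12.62 L/h
D = CL × Css × τ / F = 12.62 × 9.8 × 8 / 0.67 = 1477 mg

1480 mg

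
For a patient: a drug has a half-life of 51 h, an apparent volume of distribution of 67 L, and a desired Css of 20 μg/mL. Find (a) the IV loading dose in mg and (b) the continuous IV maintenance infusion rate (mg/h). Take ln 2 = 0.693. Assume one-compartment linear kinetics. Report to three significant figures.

LD = Vd × C = 67.00 × 20 = 1340 mg
CL = 0.693 × Vd / t½ = 0.693 × 67.00 / 51 = 0.9104 L/h
Infusion rate = CL × Css = 0.9104 × 20 = 18.21 mg/h

(a) 1340 mg; (b) 18.2 mg/h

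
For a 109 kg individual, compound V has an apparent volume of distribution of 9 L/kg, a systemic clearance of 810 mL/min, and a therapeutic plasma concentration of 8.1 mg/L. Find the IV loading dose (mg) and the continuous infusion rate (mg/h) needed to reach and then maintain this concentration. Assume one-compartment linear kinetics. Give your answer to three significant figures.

Vd(total) = 109 kg × 9 L/kg = 981.0 L
Loading dose = Vd × C = 981.0 × 8.1 = 7946 mg
CL = 810 mL/min = 810 × 0.06 = 48.60 L/h
Maintenance infusion rate = CL × Css = 48.60 × 8.1 = 393.7 mg/h

(a) 7950 mg; (b) 394 mg/h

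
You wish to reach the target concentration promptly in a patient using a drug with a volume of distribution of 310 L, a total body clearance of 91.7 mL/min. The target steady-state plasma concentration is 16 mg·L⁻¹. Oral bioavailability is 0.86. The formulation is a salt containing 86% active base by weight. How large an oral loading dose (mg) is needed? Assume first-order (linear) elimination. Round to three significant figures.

LD = Vd × C / F / S = 310.0 × 16.00 / 0.86 / 0.86 = 6706 mg

6710 mg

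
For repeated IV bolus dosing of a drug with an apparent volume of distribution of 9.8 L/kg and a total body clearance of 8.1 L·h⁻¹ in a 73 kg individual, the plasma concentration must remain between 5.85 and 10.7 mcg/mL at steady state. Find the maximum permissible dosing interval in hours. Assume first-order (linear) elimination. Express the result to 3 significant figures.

53.3 h

Total Vd = 9.8 × 73 = 715.4 L
k = CL / Vd = 8.100 / 715.4 = 0.01132 h⁻¹
Between IV bolus doses, concentration decays as C = C₀·e^(−kτ), so C_peak/C_trough = e^(kτ).
τ_max = ln(C_peak/C_trough) / k = ln(10.7/5.85) / 0.01132 = 0.6038 / 0.01132 = 53.34 h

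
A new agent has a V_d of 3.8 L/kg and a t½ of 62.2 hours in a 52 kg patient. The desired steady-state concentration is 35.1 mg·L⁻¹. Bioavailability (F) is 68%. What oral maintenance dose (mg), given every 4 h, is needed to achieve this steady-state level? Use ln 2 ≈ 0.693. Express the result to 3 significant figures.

Total Vd = 3.8 × 52 = 197.6 L
CL = 0.693 × Vd / t½ = 0.693 × 197.6 / 62.2 = 2.202 L/h
D = CL × Css × τ / F = 2.202 × 35.1 × 4 / 0.68 = 454.6 mg

455 mg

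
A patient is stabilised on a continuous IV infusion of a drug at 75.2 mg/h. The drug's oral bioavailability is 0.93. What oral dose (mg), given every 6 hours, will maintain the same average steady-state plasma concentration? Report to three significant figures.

485 mg

To maintain the same Css, the systemic dosing rate must be unchanged: F·D/τ = infusion rate.
D = rate × τ / F = 75.2 × 6 / 0.93 = 485.2 mg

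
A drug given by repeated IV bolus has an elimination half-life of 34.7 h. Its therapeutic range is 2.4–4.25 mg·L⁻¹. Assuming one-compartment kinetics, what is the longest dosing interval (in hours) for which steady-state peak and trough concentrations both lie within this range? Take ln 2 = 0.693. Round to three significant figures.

28.6 h

k = 0.693 / t½ = 0.693 / 34.7 = 0.01997 h⁻¹
Between IV bolus doses, concentration decays as C = C₀·e^(−kτ), so C_peak/C_trough = e^(kτ).
τ_max = ln(C_peak/C_trough) / k = ln(4.25/2.4) / 0.01997 = 0.5715 / 0.01997 = 28.62 h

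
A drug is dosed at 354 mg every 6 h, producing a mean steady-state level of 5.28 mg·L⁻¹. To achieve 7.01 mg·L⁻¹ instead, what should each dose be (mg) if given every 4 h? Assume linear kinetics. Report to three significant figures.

313 mg

With linear kinetics, Css is proportional to dose rate (D/τ) at fixed clearance.
D₂ = D₁ × (Css,target / Css,current) × (τ₂/τ₁) = 354 × (7.01/5.28) × (4/6) = 313.3 mg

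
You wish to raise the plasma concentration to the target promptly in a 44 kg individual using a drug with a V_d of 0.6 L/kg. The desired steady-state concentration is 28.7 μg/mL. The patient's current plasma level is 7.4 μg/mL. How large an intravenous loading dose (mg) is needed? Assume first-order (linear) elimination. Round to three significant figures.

Vd = 0.6 L/kg × 44 kg = 26.40 L
Concentration deficit ΔC = 28.7 − 7.4 = 21.30 mg/L
LD = Vd × ΔC = 26.40 × 21.30 = 562.3 mg

562 mg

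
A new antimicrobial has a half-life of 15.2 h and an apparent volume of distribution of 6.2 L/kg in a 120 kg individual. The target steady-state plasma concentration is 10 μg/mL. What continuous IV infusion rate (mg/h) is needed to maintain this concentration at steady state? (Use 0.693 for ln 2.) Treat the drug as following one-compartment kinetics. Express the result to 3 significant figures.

339 mg/h

Vd(total) = 120 kg × 6.2 L/kg = 744.0 L
CL = ln 2 · Vd / t½ = 0.693 × 744.0 / 15.2 = 33.92 L/h
Infusion rate = CL × Css = 33.92 × 10 = 339.2 mg/h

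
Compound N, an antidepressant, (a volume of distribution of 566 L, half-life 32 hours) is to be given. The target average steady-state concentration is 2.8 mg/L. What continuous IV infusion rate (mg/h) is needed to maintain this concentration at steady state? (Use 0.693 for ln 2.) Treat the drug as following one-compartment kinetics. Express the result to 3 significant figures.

34.3 mg/h

CL = ln 2 · Vd / t½ = 0.693 × 566.0 / 32 = 12.26 L/h
Infusion rate = CL × Css = 12.26 × 2.8 = 34.33 mg/h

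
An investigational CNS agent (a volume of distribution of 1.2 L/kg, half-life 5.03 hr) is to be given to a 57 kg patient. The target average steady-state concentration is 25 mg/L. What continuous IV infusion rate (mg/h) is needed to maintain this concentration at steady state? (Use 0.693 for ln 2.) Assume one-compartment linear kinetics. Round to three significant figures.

236 mg/h

Vd = 1.2 L/kg × 57 kg = 68.40 L
k = 0.693/5.03 = 0.1378 h⁻¹, so CL = k·Vd = 0.1378 × 68.40 = 9.426 L/h
Infusion rate = CL × Css = 9.426 × 25 = 235.7 mg/h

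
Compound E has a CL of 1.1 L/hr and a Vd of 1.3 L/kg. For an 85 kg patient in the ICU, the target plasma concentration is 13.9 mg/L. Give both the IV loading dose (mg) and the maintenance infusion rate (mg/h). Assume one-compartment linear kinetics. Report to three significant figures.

Vd(total) = 85 kg × 1.3 L/kg = 110.5 L
Loading: fill Vd to C_target → 110.5 L × 13.9 mg/L = 1536 mg
Maintenance: replace elimination → rate = CL × Css = 1.100 × 13.9 = 15.29 mg/h

(a) 1540 mg; (b) 15.3 mg/h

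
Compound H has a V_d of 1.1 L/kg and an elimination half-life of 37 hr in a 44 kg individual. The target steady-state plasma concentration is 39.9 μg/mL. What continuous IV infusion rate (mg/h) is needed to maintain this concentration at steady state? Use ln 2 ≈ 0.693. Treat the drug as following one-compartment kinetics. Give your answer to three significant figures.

Vd(total) = 44 kg × 1.1 L/kg = 48.40 L
k = 0.693/37 = 0.01873 h⁻¹, so CL = k·Vd = 0.01873 × 48.40 = 0.9065 L/h
Infusion rate = CL × Css = 0.9065 × 39.9 = 36.17 mg/h

36.2 mg/h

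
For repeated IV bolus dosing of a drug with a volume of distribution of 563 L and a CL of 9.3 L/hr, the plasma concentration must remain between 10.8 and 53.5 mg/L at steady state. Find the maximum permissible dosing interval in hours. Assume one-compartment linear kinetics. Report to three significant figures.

96.9 h

k = CL / Vd = 9.300 / 563.0 = 0.01652 h⁻¹
Between IV bolus doses, concentration decays as C = C₀·e^(−kτ), so C_peak/C_trough = e^(kτ).
τ_max = ln(C_peak/C_trough) / k = ln(53.5/10.8) / 0.01652 = 1.600 / 0.01652 = 96.85 h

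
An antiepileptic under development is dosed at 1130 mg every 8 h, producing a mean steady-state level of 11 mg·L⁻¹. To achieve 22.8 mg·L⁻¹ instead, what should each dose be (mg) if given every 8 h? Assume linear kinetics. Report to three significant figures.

For first-order elimination, Css ∝ F·D/(CL·τ); F and CL are unchanged, so Css ∝ D/τ.
D₂ = D₁ × (Css,target / Css,current) = 1130 × 22.8/11 = 2342 mg

2340 mg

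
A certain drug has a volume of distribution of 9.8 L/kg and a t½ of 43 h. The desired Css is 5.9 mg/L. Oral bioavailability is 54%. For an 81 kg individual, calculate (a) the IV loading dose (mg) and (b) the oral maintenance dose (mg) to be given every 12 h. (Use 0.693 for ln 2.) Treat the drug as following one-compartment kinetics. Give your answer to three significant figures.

(a) 4680 mg; (b) 1680 mg

Vd(total) = 81 kg × 9.8 L/kg = 793.8 L
LD = Vd × C = 793.8 × 5.9 = 4683 mg
CL = 0.693 × Vd / t½ = 0.693 × 793.8 / 43 = 12.79 L/h
D = CL × Css × τ / F = 12.79 × 5.9 × 12 / 0.54 = 1677 mg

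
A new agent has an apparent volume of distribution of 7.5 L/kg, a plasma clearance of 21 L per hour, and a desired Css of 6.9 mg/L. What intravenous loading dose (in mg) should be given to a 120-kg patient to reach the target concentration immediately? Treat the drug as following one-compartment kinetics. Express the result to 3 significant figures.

6210 mg

Vd(total) = 120 kg × 7.5 L/kg = 900.0 L
The loading dose fills Vd to the target concentration; clearance is irrelevant here.
LD = Vd × C = 900.0 × 6.900 = 6210 mg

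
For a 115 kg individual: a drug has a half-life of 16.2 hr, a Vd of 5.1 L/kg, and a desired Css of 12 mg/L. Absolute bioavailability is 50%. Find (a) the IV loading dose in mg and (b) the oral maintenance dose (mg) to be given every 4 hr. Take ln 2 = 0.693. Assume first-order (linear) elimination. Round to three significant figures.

(a) 7040 mg; (b) 2410 mg

Vd(total) = 115 kg × 5.1 L/kg = 586.5 L
LD = Vd × C = 586.5 × 12 = 7038 mg
CL = 0.693 × Vd / t½ = 0.693 × 586.5 / 16.2 = 25.09 L/h
D = CL × Css × τ / F = 25.09 × 12 × 4 / 0.5 = 2409 mg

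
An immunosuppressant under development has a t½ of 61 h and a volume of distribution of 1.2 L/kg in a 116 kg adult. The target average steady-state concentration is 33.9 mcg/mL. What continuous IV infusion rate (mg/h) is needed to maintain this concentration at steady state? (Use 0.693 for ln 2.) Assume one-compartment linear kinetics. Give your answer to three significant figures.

53.6 mg/h

Total Vd = 1.2 × 116 = 139.2 L
CL = 0.693 × Vd / t½ = 0.693 × 139.2 / 61 = 1.581 L/h
Infusion rate = CL × Css = 1.581 × 33.9 = 53.60 mg/h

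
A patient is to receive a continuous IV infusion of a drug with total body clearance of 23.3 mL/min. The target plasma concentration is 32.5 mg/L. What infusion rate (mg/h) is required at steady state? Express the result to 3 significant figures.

Convert clearance: 23.3 mL/min × 60 min/h ÷ 1000 mL/L = 1.398 L/h
Infusion rate = CL · Css = 1.398 L/h × 32.5 mg/L = 45.44 mg/h

45.4 mg/h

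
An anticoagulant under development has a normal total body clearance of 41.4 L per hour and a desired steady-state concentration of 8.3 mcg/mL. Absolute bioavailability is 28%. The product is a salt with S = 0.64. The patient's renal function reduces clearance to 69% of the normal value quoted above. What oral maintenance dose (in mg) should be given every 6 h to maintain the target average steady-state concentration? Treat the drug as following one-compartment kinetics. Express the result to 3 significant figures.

7940 mg

Patient clearance = 0.69 × 41.40 = 28.57 L/h
D = CL × Css × τ / F / S = 28.57 × 8.3 × 6 / 0.28 / 0.64 = 7940 mg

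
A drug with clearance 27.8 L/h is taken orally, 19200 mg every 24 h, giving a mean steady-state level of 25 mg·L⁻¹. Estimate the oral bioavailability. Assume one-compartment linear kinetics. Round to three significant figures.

0.869

F·D/τ = CL·Css at steady state → F = CL·Css·τ / D.
F = 27.8 × 25 × 24 / 19200 = 0.869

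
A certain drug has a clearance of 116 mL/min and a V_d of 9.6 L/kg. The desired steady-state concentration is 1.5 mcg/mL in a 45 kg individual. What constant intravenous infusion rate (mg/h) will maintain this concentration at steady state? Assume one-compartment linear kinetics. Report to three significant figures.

Convert clearance: 116 mL/min × 60 min/h ÷ 1000 mL/L = 6.960 L/h
At steady state, infusion rate equals elimination rate: rate in = CL × Css.
Rate = CL × Css = 6.960 × 1.5 = 10.44 mg/h

10.4 mg/h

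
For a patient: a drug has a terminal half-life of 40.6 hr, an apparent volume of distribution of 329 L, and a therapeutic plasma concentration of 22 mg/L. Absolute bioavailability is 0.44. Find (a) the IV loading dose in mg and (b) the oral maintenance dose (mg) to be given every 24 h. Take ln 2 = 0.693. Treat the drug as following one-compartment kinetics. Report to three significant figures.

LD = Vd × C = 329.0 × 22 = 7238 mg
CL = 0.693 × Vd / t½ = 0.693 × 329.0 / 40.6 = 5.616 L/h
D = CL × Css × τ / F = 5.616 × 22 × 24 / 0.44 = 6739 mg

(a) 7240 mg; (b) 6740 mg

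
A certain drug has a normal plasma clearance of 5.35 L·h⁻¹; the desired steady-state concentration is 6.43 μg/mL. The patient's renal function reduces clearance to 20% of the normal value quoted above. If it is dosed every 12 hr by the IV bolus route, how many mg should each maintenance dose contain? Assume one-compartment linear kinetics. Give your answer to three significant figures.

Patient clearance = 0.2 × 5.350 = 1.070 L/h
D = CL × Css × τ = 1.070 × 6.43 × 12 = 82.56 mg

82.6 mg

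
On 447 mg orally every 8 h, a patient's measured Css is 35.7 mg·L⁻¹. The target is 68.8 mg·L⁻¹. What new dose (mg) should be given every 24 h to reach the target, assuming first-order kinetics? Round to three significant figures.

2580 mg

For first-order elimination, Css ∝ F·D/(CL·τ); F and CL are unchanged, so Css ∝ D/τ.
D₂ = D₁ × (Css,target / Css,current) × (τ₂/τ₁) = 447 × (68.8/35.7) × (24/8) = 2584 mg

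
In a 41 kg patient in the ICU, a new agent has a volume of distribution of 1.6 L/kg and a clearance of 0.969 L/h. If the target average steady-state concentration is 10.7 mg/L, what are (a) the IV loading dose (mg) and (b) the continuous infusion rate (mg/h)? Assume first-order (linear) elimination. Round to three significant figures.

(a) 702 mg; (b) 10.4 mg/h

Total Vd = 1.6 × 41 = 65.60 L
Loading dose = Vd × C = 65.60 × 10.7 = 701.9 mg
Maintenance infusion rate = CL × Css = 0.9690 × 10.7 = 10.37 mg/h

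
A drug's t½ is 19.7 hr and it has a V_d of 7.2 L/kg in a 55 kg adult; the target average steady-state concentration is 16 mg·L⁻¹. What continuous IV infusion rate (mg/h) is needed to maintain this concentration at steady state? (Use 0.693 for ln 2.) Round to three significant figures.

223 mg/h

Vd(total) = 55 kg × 7.2 L/kg = 396.0 L
CL = ln 2 · Vd / t½ = 0.693 × 396.0 / 19.7 = 13.93 L/h
Infusion rate = CL × Css = 13.93 × 16 = 222.9 mg/h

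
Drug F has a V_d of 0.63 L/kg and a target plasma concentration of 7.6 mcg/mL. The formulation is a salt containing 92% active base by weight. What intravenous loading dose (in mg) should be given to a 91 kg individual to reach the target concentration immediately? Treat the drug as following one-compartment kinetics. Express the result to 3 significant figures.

474 mg

Vd(total) = 91 kg × 0.63 L/kg = 57.33 L
LD = Vd × C / S = 57.33 × 7.600 / 0.92 = 473.6 mg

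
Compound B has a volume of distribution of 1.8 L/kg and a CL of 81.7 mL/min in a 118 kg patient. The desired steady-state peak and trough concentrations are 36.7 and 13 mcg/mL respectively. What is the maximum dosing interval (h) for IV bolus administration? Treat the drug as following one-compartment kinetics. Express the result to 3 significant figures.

45.0 h

Vd(total) = 118 kg × 1.8 L/kg = 212.4 L
CL = 81.7 mL/min × 60/1000 = 4.902 L/h
k = CL / Vd = 4.902 / 212.4 = 0.02308 h⁻¹
Between IV bolus doses, concentration decays as C = C₀·e^(−kτ), so C_peak/C_trough = e^(kτ).
τ_max = ln(C_peak/C_trough) / k = ln(36.7/13) / 0.02308 = 1.038 / 0.02308 = 44.97 h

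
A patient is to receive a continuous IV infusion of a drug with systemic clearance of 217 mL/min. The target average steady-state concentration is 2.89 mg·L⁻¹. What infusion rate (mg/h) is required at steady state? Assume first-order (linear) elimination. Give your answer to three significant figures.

37.6 mg/h

CL = 217 mL/min = 217 × 0.06 = 13.02 L/h
R₀ = 13.02 × 2.89 = 37.63 mg/h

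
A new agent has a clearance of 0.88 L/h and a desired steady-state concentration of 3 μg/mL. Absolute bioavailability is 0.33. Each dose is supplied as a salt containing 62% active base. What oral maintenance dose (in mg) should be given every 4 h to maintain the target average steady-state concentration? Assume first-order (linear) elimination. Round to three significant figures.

At steady state, dose per interval replaces the amount cleared in that interval: F·S·D/τ = CL·Css.
D = CL × Css × τ / F / S = 0.8800 × 3 × 4 / 0.33 / 0.62 = 51.61 mg

51.6 mg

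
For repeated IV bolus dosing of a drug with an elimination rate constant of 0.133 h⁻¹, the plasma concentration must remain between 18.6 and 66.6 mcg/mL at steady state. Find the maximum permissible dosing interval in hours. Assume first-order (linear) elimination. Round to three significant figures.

9.59 h

Between IV bolus doses, concentration decays as C = C₀·e^(−kτ), so C_peak/C_trough = e^(kτ).
τ_max = ln(C_peak/C_trough) / k = ln(66.6/18.6) / 0.1330 = 1.276 / 0.1330 = 9.594 h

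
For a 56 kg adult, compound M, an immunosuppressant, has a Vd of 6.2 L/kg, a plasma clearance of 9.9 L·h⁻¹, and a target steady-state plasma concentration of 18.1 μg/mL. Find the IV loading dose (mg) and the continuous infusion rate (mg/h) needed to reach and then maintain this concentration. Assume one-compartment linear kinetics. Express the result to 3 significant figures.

Vd(total) = 56 kg × 6.2 L/kg = 347.2 L
Loading dose = Vd × C = 347.2 × 18.1 = 6284 mg
Maintenance: replace elimination → rate = CL × Css = 9.900 × 18.1 = 179.2 mg/h

(a) 6280 mg; (b) 179 mg/h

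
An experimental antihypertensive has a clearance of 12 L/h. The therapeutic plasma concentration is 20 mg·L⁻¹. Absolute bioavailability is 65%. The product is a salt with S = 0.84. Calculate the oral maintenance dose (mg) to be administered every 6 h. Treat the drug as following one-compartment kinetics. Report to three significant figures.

D = CL × Css × τ / F / S = 12.00 × 20 × 6 / 0.65 / 0.84 = 2637 mg

2640 mg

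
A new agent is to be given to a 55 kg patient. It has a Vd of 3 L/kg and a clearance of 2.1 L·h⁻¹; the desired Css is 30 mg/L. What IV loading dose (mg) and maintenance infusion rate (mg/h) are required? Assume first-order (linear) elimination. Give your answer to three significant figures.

(a) 4950 mg; (b) 63.0 mg/h

Vd = 3 L/kg × 55 kg = 165.0 L
LD = Vd · C_target = 165.0 × 30 = 4950 mg
Maintenance infusion rate = CL × Css = 2.100 × 30 = 63.00 mg/h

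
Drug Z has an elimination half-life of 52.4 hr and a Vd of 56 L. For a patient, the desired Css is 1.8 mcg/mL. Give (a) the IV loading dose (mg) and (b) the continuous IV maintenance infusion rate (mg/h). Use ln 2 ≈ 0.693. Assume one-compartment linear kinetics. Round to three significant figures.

(a) 101 mg; (b) 1.33 mg/h

LD = Vd × C = 56.00 × 1.8 = 100.8 mg
CL = 0.693 × Vd / t½ = 0.693 × 56.00 / 52.4 = 0.7406 L/h
Infusion rate = CL × Css = 0.7406 × 1.8 = 1.333 mg/h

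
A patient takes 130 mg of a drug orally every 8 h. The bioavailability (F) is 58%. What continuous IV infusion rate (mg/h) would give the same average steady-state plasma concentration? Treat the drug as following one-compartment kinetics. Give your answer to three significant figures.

Equivalent systemic input: infusion rate = F·D/τ.
Rate = 0.58 × 130 / 8 = 9.425 mg/h

9.43 mg/h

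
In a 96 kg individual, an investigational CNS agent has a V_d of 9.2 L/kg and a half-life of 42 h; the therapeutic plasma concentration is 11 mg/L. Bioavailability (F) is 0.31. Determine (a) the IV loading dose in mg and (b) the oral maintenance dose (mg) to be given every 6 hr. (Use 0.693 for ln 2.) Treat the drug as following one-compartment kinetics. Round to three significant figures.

(a) 9720 mg; (b) 3100 mg

Total Vd = 9.2 × 96 = 883.2 L
LD = Vd × C = 883.2 × 11 = 9715 mg
CL = 0.693 × Vd / t½ = 0.693 × 883.2 / 42 = 14.57 L/h
D = CL × Css × τ / F = 14.57 × 11 × 6 / 0.31 = 3102 mg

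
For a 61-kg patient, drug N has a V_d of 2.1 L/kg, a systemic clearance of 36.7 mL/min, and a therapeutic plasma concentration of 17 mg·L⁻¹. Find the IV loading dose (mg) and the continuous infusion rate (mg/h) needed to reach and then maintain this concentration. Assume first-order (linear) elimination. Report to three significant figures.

(a) 2180 mg; (b) 37.4 mg/h

Vd(total) = 61 kg × 2.1 L/kg = 128.1 L
Loading dose = Vd × C = 128.1 × 17 = 2178 mg
CL = 36.7 mL/min × 60/1000 = 2.202 L/h
Maintenance infusion rate = CL × Css = 2.202 × 17 = 37.43 mg/h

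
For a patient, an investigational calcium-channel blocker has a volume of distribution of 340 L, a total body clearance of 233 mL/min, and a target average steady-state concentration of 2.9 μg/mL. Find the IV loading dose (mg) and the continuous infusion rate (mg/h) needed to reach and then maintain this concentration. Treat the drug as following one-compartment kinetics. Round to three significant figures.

Loading dose = Vd × C = 340.0 × 2.9 = 986.0 mg
CL = 233 mL/min × 60/1000 = 13.98 L/h
Maintenance infusion rate = CL × Css = 13.98 × 2.9 = 40.54 mg/h

(a) 986 mg; (b) 40.5 mg/h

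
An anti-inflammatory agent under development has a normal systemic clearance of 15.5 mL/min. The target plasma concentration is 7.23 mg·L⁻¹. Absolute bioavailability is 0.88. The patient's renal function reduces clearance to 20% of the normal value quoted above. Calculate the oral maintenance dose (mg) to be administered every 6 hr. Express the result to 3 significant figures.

CL = 15.5 mL/min = 15.5 × 0.06 = 0.9300 L/h
Patient clearance = 0.2 × 0.9300 = 0.1860 L/h
D = CL × Css × τ / F = 0.1860 × 7.23 × 6 / 0.88 = 9.169 mg

9.17 mg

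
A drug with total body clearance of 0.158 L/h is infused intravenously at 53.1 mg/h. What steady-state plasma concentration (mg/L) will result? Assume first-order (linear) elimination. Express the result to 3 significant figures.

Css = rate / CL = 53.1 / 0.1580 = 336.1 mg/L

336 mg/L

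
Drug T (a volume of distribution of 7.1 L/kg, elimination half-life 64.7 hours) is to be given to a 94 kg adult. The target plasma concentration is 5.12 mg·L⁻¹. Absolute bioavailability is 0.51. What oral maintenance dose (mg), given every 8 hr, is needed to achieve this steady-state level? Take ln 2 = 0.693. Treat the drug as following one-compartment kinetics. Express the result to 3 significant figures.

Total Vd = 7.1 × 94 = 667.4 L
k = 0.693/64.7 = 0.01071 h⁻¹, so CL = k·Vd = 0.01071 × 667.4 = 7.148 L/h
D = CL × Css × τ / F = 7.148 × 5.12 × 8 / 0.51 = 574.1 mg

574 mg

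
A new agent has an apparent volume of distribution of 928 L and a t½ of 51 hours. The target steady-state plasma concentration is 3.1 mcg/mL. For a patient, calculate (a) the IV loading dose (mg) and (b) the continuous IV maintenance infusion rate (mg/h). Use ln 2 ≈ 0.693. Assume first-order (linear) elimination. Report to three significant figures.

(a) 2880 mg; (b) 39.1 mg/h

LD = Vd × C = 928.0 × 3.1 = 2877 mg
CL = 0.693 × Vd / t½ = 0.693 × 928.0 / 51 = 12.61 L/h
Infusion rate = CL × Css = 12.61 × 3.1 = 39.09 mg/h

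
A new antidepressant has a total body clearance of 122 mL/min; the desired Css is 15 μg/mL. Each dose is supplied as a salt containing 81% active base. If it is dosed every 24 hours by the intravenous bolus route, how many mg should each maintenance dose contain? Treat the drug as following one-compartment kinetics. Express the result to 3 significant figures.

CL = 122 mL/min × 60/1000 = 7.320 L/h
D = CL × Css × τ / S = 7.320 × 15 × 24 / 0.81 = 3253 mg

3250 mg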